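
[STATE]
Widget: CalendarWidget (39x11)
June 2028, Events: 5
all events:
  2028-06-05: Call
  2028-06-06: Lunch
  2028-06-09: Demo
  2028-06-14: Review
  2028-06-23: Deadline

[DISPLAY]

               June 2028               
Mo Tu We Th Fr Sa Su                   
          1  2  3  4                   
 5*  6*  7  8  9* 10 11                
12 13 14* 15 16 17 18                  
19 20 21 22 23* 24 25                  
26 27 28 29 30                         
                                       
                                       
                                       
                                       


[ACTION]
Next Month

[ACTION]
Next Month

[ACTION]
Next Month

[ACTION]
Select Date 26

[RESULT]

             September 2028            
Mo Tu We Th Fr Sa Su                   
             1  2  3                   
 4  5  6  7  8  9 10                   
11 12 13 14 15 16 17                   
18 19 20 21 22 23 24                   
25 [26] 27 28 29 30                    
                                       
                                       
                                       
                                       


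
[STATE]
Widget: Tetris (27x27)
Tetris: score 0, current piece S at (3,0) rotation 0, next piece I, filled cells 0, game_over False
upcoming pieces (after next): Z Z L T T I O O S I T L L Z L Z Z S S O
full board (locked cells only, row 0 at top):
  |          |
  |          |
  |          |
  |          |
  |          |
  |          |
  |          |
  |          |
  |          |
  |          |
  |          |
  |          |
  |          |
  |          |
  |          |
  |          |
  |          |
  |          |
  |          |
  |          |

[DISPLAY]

    ░░    │Next:           
   ░░     │████            
          │                
          │                
          │                
          │                
          │Score:          
          │0               
          │                
          │                
          │                
          │                
          │                
          │                
          │                
          │                
          │                
          │                
          │                
          │                
          │                
          │                
          │                
          │                
          │                
          │                
          │                


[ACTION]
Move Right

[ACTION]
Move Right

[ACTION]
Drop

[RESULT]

          │Next:           
      ░░  │████            
     ░░   │                
          │                
          │                
          │                
          │Score:          
          │0               
          │                
          │                
          │                
          │                
          │                
          │                
          │                
          │                
          │                
          │                
          │                
          │                
          │                
          │                
          │                
          │                
          │                
          │                
          │                


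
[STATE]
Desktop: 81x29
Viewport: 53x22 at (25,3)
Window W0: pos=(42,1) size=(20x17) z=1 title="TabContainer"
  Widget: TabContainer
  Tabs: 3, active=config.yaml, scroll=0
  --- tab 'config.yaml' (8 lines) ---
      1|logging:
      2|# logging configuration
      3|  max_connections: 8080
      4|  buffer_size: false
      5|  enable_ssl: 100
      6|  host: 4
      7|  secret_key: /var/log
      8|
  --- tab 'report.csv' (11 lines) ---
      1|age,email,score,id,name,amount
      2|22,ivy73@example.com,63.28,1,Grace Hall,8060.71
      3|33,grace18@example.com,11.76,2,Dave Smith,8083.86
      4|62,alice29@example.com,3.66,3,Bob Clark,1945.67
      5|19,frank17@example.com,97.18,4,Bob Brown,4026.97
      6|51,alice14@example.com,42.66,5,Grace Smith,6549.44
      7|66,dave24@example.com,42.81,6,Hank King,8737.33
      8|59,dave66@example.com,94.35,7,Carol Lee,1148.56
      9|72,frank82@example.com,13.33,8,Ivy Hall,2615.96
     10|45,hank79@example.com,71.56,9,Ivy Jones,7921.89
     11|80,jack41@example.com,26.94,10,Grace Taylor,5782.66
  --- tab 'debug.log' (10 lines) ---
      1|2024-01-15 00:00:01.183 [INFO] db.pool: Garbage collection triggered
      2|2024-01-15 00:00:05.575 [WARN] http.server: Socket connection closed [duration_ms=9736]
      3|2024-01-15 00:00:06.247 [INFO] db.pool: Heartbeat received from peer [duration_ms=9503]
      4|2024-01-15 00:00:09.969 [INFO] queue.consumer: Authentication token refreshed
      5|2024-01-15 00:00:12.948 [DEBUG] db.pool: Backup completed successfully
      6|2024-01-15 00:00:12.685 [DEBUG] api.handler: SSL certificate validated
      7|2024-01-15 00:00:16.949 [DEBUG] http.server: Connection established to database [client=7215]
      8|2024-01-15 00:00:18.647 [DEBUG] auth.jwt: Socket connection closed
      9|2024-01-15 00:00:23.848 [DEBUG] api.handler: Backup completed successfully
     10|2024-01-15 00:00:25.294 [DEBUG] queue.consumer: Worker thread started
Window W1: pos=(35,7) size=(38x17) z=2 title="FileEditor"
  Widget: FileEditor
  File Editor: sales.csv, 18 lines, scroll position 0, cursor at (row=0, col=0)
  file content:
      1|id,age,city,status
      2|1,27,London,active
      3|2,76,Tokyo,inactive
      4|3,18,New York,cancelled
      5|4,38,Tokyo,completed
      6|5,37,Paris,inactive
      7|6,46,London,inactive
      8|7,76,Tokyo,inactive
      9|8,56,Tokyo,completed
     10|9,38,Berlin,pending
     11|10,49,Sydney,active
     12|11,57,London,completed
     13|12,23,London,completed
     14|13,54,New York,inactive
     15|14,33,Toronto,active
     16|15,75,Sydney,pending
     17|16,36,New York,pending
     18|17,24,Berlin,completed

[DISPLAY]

                 ┠──────────────────┨                
                 ┃[config.yaml]│ rep┃                
                 ┃──────────────────┃                
                 ┃logging:          ┃                
          ┏━━━━━━━━━━━━━━━━━━━━━━━━━━━━━━━━━━━━┓     
          ┃ FileEditor                         ┃     
          ┠────────────────────────────────────┨     
          ┃█d,age,city,status                 ▲┃     
          ┃1,27,London,active                 █┃     
          ┃2,76,Tokyo,inactive                ░┃     
          ┃3,18,New York,cancelled            ░┃     
          ┃4,38,Tokyo,completed               ░┃     
          ┃5,37,Paris,inactive                ░┃     
          ┃6,46,London,inactive               ░┃     
          ┃7,76,Tokyo,inactive                ░┃     
          ┃8,56,Tokyo,completed               ░┃     
          ┃9,38,Berlin,pending                ░┃     
          ┃10,49,Sydney,active                ░┃     
          ┃11,57,London,completed             ░┃     
          ┃12,23,London,completed             ▼┃     
          ┗━━━━━━━━━━━━━━━━━━━━━━━━━━━━━━━━━━━━┛     
                                                     


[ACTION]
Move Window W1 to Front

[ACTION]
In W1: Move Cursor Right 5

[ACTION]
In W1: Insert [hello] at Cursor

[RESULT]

                 ┠──────────────────┨                
                 ┃[config.yaml]│ rep┃                
                 ┃──────────────────┃                
                 ┃logging:          ┃                
          ┏━━━━━━━━━━━━━━━━━━━━━━━━━━━━━━━━━━━━┓     
          ┃ FileEditor                         ┃     
          ┠────────────────────────────────────┨     
          ┃id,aghello█,city,status            ▲┃     
          ┃1,27,London,active                 █┃     
          ┃2,76,Tokyo,inactive                ░┃     
          ┃3,18,New York,cancelled            ░┃     
          ┃4,38,Tokyo,completed               ░┃     
          ┃5,37,Paris,inactive                ░┃     
          ┃6,46,London,inactive               ░┃     
          ┃7,76,Tokyo,inactive                ░┃     
          ┃8,56,Tokyo,completed               ░┃     
          ┃9,38,Berlin,pending                ░┃     
          ┃10,49,Sydney,active                ░┃     
          ┃11,57,London,completed             ░┃     
          ┃12,23,London,completed             ▼┃     
          ┗━━━━━━━━━━━━━━━━━━━━━━━━━━━━━━━━━━━━┛     
                                                     


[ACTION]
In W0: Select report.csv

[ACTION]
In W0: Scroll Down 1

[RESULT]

                 ┠──────────────────┨                
                 ┃ config.yaml │[rep┃                
                 ┃──────────────────┃                
                 ┃22,ivy73@example.c┃                
          ┏━━━━━━━━━━━━━━━━━━━━━━━━━━━━━━━━━━━━┓     
          ┃ FileEditor                         ┃     
          ┠────────────────────────────────────┨     
          ┃id,aghello█,city,status            ▲┃     
          ┃1,27,London,active                 █┃     
          ┃2,76,Tokyo,inactive                ░┃     
          ┃3,18,New York,cancelled            ░┃     
          ┃4,38,Tokyo,completed               ░┃     
          ┃5,37,Paris,inactive                ░┃     
          ┃6,46,London,inactive               ░┃     
          ┃7,76,Tokyo,inactive                ░┃     
          ┃8,56,Tokyo,completed               ░┃     
          ┃9,38,Berlin,pending                ░┃     
          ┃10,49,Sydney,active                ░┃     
          ┃11,57,London,completed             ░┃     
          ┃12,23,London,completed             ▼┃     
          ┗━━━━━━━━━━━━━━━━━━━━━━━━━━━━━━━━━━━━┛     
                                                     


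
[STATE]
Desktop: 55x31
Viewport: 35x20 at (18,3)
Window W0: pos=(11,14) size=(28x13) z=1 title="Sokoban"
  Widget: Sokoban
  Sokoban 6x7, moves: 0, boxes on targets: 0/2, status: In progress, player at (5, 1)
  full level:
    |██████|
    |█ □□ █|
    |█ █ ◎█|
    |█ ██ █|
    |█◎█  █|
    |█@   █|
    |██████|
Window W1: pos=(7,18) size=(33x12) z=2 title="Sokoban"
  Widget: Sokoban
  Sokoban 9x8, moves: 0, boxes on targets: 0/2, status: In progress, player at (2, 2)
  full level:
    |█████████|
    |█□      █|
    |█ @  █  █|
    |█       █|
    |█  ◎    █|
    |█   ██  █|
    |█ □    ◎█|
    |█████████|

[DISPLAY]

                                   
                                   
                                   
                                   
                                   
                                   
                                   
                                   
                                   
                                   
                                   
━━━━━━━━━━━━━━━━━━━━┓              
an                  ┃              
────────────────────┨              
                    ┃              
━━━━━━━━━━━━━━━━━━━━━┓             
                     ┃             
─────────────────────┨             
                     ┃             
                     ┃             


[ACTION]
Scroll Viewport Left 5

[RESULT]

                                   
                                   
                                   
                                   
                                   
                                   
                                   
                                   
                                   
                                   
                                   
━━━━━━━━━━━━━━━━━━━━━━━━━┓         
Sokoban                  ┃         
─────────────────────────┨         
█████                    ┃         
━━━━━━━━━━━━━━━━━━━━━━━━━━┓        
ban                       ┃        
──────────────────────────┨        
████                      ┃        
   █                      ┃        


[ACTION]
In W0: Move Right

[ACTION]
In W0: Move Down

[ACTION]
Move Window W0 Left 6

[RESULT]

                                   
                                   
                                   
                                   
                                   
                                   
                                   
                                   
                                   
                                   
                                   
━━━━━━━━━━━━━━━━━━━┓               
n                  ┃               
───────────────────┨               
                   ┃               
━━━━━━━━━━━━━━━━━━━━━━━━━━┓        
ban                       ┃        
──────────────────────────┨        
████                      ┃        
   █                      ┃        


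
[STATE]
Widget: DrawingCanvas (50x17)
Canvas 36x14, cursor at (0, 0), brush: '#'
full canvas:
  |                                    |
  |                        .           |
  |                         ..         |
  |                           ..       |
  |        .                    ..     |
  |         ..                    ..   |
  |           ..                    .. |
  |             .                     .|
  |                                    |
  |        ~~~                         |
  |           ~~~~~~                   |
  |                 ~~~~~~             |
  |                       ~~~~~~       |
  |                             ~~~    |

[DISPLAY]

+                                                 
                        .                         
                         ..                       
                           ..                     
        .                    ..                   
         ..                    ..                 
           ..                    ..               
             .                     .              
                                                  
        ~~~                                       
           ~~~~~~                                 
                 ~~~~~~                           
                       ~~~~~~                     
                             ~~~                  
                                                  
                                                  
                                                  


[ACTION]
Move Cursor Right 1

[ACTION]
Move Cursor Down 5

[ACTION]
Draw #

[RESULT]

                                                  
                        .                         
                         ..                       
                           ..                     
        .                    ..                   
 #       ..                    ..                 
           ..                    ..               
             .                     .              
                                                  
        ~~~                                       
           ~~~~~~                                 
                 ~~~~~~                           
                       ~~~~~~                     
                             ~~~                  
                                                  
                                                  
                                                  


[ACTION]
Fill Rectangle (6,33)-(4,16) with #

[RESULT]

                                                  
                        .                         
                         ..                       
                           ..                     
        .       ##################                
 #       ..     ##################                
           ..   ##################.               
             .                     .              
                                                  
        ~~~                                       
           ~~~~~~                                 
                 ~~~~~~                           
                       ~~~~~~                     
                             ~~~                  
                                                  
                                                  
                                                  


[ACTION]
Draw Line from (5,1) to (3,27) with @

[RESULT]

                                                  
                        .                         
                         ..                       
                     @@@@@@@.                     
        @@@@@@@@@@@@@#############                
 @@@@@@@ ..     ##################                
           ..   ##################.               
             .                     .              
                                                  
        ~~~                                       
           ~~~~~~                                 
                 ~~~~~~                           
                       ~~~~~~                     
                             ~~~                  
                                                  
                                                  
                                                  


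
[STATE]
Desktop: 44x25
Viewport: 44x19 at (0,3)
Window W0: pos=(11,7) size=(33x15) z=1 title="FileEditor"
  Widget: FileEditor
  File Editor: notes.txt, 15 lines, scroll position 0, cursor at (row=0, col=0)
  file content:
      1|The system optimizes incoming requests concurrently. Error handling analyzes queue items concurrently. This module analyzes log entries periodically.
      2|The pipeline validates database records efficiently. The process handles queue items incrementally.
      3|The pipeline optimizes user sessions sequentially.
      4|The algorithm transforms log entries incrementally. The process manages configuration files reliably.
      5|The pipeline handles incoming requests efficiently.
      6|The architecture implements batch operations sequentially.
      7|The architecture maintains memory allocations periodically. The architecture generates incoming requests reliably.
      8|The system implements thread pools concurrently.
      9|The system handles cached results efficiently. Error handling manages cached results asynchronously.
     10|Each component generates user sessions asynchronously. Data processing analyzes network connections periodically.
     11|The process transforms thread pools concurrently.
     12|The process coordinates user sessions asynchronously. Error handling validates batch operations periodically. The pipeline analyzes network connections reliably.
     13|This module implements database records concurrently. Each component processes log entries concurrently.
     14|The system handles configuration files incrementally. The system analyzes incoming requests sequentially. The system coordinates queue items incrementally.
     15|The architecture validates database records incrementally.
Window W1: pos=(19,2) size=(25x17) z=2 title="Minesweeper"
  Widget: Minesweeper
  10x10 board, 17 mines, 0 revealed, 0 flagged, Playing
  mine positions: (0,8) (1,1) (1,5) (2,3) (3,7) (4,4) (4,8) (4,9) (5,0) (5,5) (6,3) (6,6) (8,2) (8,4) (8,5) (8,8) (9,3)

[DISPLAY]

                   ┃ Minesweeper           ┃
                   ┠───────────────────────┨
                   ┃■■■■■■■■■■             ┃
                   ┃■■■■■■■■■■             ┃
           ┏━━━━━━━┃■■■■■■■■■■             ┃
           ┃ FileEd┃■■■■■■■■■■             ┃
           ┠───────┃■■■■■■■■■■             ┃
           ┃█he sys┃■■■■■■■■■■             ┃
           ┃The pip┃■■■■■■■■■■             ┃
           ┃The pip┃■■■■■■■■■■             ┃
           ┃The alg┃■■■■■■■■■■             ┃
           ┃The pip┃■■■■■■■■■■             ┃
           ┃The arc┃                       ┃
           ┃The arc┃                       ┃
           ┃The sys┃                       ┃
           ┃The sys┗━━━━━━━━━━━━━━━━━━━━━━━┛
           ┃Each component generates user ░┃
           ┃The process transforms thread ▼┃
           ┗━━━━━━━━━━━━━━━━━━━━━━━━━━━━━━━┛


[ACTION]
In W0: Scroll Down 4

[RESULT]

                   ┃ Minesweeper           ┃
                   ┠───────────────────────┨
                   ┃■■■■■■■■■■             ┃
                   ┃■■■■■■■■■■             ┃
           ┏━━━━━━━┃■■■■■■■■■■             ┃
           ┃ FileEd┃■■■■■■■■■■             ┃
           ┠───────┃■■■■■■■■■■             ┃
           ┃The pip┃■■■■■■■■■■             ┃
           ┃The arc┃■■■■■■■■■■             ┃
           ┃The arc┃■■■■■■■■■■             ┃
           ┃The sys┃■■■■■■■■■■             ┃
           ┃The sys┃■■■■■■■■■■             ┃
           ┃Each co┃                       ┃
           ┃The pro┃                       ┃
           ┃The pro┃                       ┃
           ┃This mo┗━━━━━━━━━━━━━━━━━━━━━━━┛
           ┃The system handles configurati█┃
           ┃The architecture validates dat▼┃
           ┗━━━━━━━━━━━━━━━━━━━━━━━━━━━━━━━┛


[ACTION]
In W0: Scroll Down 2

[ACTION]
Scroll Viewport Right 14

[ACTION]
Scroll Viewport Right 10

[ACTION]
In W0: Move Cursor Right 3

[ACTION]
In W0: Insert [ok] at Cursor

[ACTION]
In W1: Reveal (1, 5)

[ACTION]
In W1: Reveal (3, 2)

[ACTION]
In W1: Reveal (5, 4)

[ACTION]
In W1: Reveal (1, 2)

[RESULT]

                   ┃ Minesweeper           ┃
                   ┠───────────────────────┨
                   ┃■■■■■■■■✹■             ┃
                   ┃■✹■■■✹■■■■             ┃
           ┏━━━━━━━┃■■■✹■■■■■■             ┃
           ┃ FileEd┃■■■■■■■✹■■             ┃
           ┠───────┃■■■■✹■■■✹✹             ┃
           ┃The pip┃✹■■■■✹■■■■             ┃
           ┃The arc┃■■■✹■■✹■■■             ┃
           ┃The arc┃■■■■■■■■■■             ┃
           ┃The sys┃■■✹■✹✹■■✹■             ┃
           ┃The sys┃■■■✹■■■■■■             ┃
           ┃Each co┃                       ┃
           ┃The pro┃                       ┃
           ┃The pro┃                       ┃
           ┃This mo┗━━━━━━━━━━━━━━━━━━━━━━━┛
           ┃The system handles configurati█┃
           ┃The architecture validates dat▼┃
           ┗━━━━━━━━━━━━━━━━━━━━━━━━━━━━━━━┛


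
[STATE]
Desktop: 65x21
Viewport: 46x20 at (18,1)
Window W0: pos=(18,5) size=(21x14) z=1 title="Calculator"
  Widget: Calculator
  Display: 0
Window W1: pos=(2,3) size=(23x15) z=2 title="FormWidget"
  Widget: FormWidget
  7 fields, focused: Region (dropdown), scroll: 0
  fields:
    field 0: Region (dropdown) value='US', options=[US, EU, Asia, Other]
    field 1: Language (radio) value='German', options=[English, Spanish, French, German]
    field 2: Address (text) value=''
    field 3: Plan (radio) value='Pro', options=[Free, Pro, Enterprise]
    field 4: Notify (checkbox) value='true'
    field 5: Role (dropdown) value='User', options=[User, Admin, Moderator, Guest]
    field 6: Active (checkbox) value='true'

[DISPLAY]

                                              
                                              
━━━━━━┓                                       
      ┃                                       
──────┨━━━━━━━━━━━━━┓                         
US  ▼]┃lator        ┃                         
 ) Eng┃─────────────┨                         
     ]┃            0┃                         
 ) Fre┃──┬───┬───┐  ┃                         
x]    ┃8 │ 9 │ ÷ │  ┃                         
User▼]┃──┼───┼───┤  ┃                         
x]    ┃5 │ 6 │ × │  ┃                         
      ┃──┼───┼───┤  ┃                         
      ┃2 │ 3 │ - │  ┃                         
      ┃──┼───┼───┤  ┃                         
      ┃. │ = │ + │  ┃                         
━━━━━━┛──┴───┴───┘  ┃                         
┗━━━━━━━━━━━━━━━━━━━┛                         
                                              
                                              


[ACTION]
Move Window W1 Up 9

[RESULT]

      ┃                                       
──────┨                                       
US  ▼]┃                                       
 ) Eng┃                                       
     ]┃━━━━━━━━━━━━━┓                         
 ) Fre┃lator        ┃                         
x]    ┃─────────────┨                         
User▼]┃            0┃                         
x]    ┃──┬───┬───┐  ┃                         
      ┃8 │ 9 │ ÷ │  ┃                         
      ┃──┼───┼───┤  ┃                         
      ┃5 │ 6 │ × │  ┃                         
      ┃──┼───┼───┤  ┃                         
━━━━━━┛2 │ 3 │ - │  ┃                         
┃├───┼───┼───┼───┤  ┃                         
┃│ 0 │ . │ = │ + │  ┃                         
┃└───┴───┴───┴───┘  ┃                         
┗━━━━━━━━━━━━━━━━━━━┛                         
                                              
                                              


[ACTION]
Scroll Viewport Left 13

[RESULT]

ormWidget          ┃                          
───────────────────┨                          
Region:     [US  ▼]┃                          
Language:   ( ) Eng┃                          
Address:    [     ]┃━━━━━━━━━━━━━┓            
Plan:       ( ) Fre┃lator        ┃            
Notify:     [x]    ┃─────────────┨            
Role:       [User▼]┃            0┃            
Active:     [x]    ┃──┬───┬───┐  ┃            
                   ┃8 │ 9 │ ÷ │  ┃            
                   ┃──┼───┼───┤  ┃            
                   ┃5 │ 6 │ × │  ┃            
                   ┃──┼───┼───┤  ┃            
━━━━━━━━━━━━━━━━━━━┛2 │ 3 │ - │  ┃            
             ┃├───┼───┼───┼───┤  ┃            
             ┃│ 0 │ . │ = │ + │  ┃            
             ┃└───┴───┴───┴───┘  ┃            
             ┗━━━━━━━━━━━━━━━━━━━┛            
                                              
                                              


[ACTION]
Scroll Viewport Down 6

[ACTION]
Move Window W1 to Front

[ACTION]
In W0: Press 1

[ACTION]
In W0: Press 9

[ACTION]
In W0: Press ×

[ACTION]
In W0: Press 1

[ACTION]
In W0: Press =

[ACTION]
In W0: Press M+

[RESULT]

ormWidget          ┃                          
───────────────────┨                          
Region:     [US  ▼]┃                          
Language:   ( ) Eng┃                          
Address:    [     ]┃━━━━━━━━━━━━━┓            
Plan:       ( ) Fre┃lator        ┃            
Notify:     [x]    ┃─────────────┨            
Role:       [User▼]┃           19┃            
Active:     [x]    ┃──┬───┬───┐  ┃            
                   ┃8 │ 9 │ ÷ │  ┃            
                   ┃──┼───┼───┤  ┃            
                   ┃5 │ 6 │ × │  ┃            
                   ┃──┼───┼───┤  ┃            
━━━━━━━━━━━━━━━━━━━┛2 │ 3 │ - │  ┃            
             ┃├───┼───┼───┼───┤  ┃            
             ┃│ 0 │ . │ = │ + │  ┃            
             ┃└───┴───┴───┴───┘  ┃            
             ┗━━━━━━━━━━━━━━━━━━━┛            
                                              
                                              


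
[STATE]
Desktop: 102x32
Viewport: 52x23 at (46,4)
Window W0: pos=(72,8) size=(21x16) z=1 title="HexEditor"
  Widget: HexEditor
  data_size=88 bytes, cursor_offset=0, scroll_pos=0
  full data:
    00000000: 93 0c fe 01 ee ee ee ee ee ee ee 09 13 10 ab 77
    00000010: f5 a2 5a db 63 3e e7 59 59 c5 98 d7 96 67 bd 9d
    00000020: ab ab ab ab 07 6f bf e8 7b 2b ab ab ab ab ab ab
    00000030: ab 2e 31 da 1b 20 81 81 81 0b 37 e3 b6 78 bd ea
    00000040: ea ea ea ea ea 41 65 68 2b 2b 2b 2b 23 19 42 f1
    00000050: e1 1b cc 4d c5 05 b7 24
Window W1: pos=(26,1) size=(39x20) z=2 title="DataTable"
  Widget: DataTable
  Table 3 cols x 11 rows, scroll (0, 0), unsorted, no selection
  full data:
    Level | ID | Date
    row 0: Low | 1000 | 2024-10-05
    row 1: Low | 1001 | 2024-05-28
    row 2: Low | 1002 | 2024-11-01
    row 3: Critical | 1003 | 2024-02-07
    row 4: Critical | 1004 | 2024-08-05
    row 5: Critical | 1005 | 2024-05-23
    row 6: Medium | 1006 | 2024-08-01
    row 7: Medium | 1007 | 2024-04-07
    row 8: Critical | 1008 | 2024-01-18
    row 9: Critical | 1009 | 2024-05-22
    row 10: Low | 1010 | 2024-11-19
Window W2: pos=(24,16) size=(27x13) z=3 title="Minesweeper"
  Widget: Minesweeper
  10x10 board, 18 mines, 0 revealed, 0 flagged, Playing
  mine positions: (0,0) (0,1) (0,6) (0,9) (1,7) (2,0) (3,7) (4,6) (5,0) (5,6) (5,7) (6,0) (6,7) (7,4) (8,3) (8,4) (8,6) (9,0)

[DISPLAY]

                  ┃                                 
─────             ┃                                 
10-05             ┃                                 
05-28             ┃                                 
11-01             ┃       ┏━━━━━━━━━━━━━━━━━━━┓     
02-07             ┃       ┃ HexEditor         ┃     
08-05             ┃       ┠───────────────────┨     
05-23             ┃       ┃00000000  93 0c fe ┃     
08-01             ┃       ┃00000010  f5 a2 5a ┃     
04-07             ┃       ┃00000020  ab ab ab ┃     
01-18             ┃       ┃00000030  ab 2e 31 ┃     
05-22             ┃       ┃00000040  ea ea ea ┃     
━━━━┓             ┃       ┃00000050  e1 1b cc ┃     
    ┃             ┃       ┃                   ┃     
────┨             ┃       ┃                   ┃     
    ┃             ┃       ┃                   ┃     
    ┃━━━━━━━━━━━━━┛       ┃                   ┃     
    ┃                     ┃                   ┃     
    ┃                     ┃                   ┃     
    ┃                     ┗━━━━━━━━━━━━━━━━━━━┛     
    ┃                                               
    ┃                                               
    ┃                                               


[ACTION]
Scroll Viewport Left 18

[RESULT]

evel   │ID  │Date                   ┃               
───────┼────┼──────────             ┃               
ow     │1000│2024-10-05             ┃               
ow     │1001│2024-05-28             ┃               
ow     │1002│2024-11-01             ┃       ┏━━━━━━━
ritical│1003│2024-02-07             ┃       ┃ HexEdi
ritical│1004│2024-08-05             ┃       ┠───────
ritical│1005│2024-05-23             ┃       ┃0000000
edium  │1006│2024-08-01             ┃       ┃0000001
edium  │1007│2024-04-07             ┃       ┃0000002
ritical│1008│2024-01-18             ┃       ┃0000003
ritical│1009│2024-05-22             ┃       ┃0000004
━━━━━━━━━━━━━━━━━━━━━━┓             ┃       ┃0000005
nesweeper             ┃             ┃       ┃       
──────────────────────┨             ┃       ┃       
■■■■■■■               ┃             ┃       ┃       
■■■■■■■               ┃━━━━━━━━━━━━━┛       ┃       
■■■■■■■               ┃                     ┃       
■■■■■■■               ┃                     ┃       
■■■■■■■               ┃                     ┗━━━━━━━
■■■■■■■               ┃                             
■■■■■■■               ┃                             
■■■■■■■               ┃                             


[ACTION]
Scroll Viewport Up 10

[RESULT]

                                                    
━━━━━━━━━━━━━━━━━━━━━━━━━━━━━━━━━━━━┓               
DataTable                           ┃               
────────────────────────────────────┨               
evel   │ID  │Date                   ┃               
───────┼────┼──────────             ┃               
ow     │1000│2024-10-05             ┃               
ow     │1001│2024-05-28             ┃               
ow     │1002│2024-11-01             ┃       ┏━━━━━━━
ritical│1003│2024-02-07             ┃       ┃ HexEdi
ritical│1004│2024-08-05             ┃       ┠───────
ritical│1005│2024-05-23             ┃       ┃0000000
edium  │1006│2024-08-01             ┃       ┃0000001
edium  │1007│2024-04-07             ┃       ┃0000002
ritical│1008│2024-01-18             ┃       ┃0000003
ritical│1009│2024-05-22             ┃       ┃0000004
━━━━━━━━━━━━━━━━━━━━━━┓             ┃       ┃0000005
nesweeper             ┃             ┃       ┃       
──────────────────────┨             ┃       ┃       
■■■■■■■               ┃             ┃       ┃       
■■■■■■■               ┃━━━━━━━━━━━━━┛       ┃       
■■■■■■■               ┃                     ┃       
■■■■■■■               ┃                     ┃       


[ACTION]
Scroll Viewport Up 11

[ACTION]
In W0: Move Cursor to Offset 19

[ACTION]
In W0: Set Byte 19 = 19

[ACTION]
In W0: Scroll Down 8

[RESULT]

                                                    
━━━━━━━━━━━━━━━━━━━━━━━━━━━━━━━━━━━━┓               
DataTable                           ┃               
────────────────────────────────────┨               
evel   │ID  │Date                   ┃               
───────┼────┼──────────             ┃               
ow     │1000│2024-10-05             ┃               
ow     │1001│2024-05-28             ┃               
ow     │1002│2024-11-01             ┃       ┏━━━━━━━
ritical│1003│2024-02-07             ┃       ┃ HexEdi
ritical│1004│2024-08-05             ┃       ┠───────
ritical│1005│2024-05-23             ┃       ┃0000005
edium  │1006│2024-08-01             ┃       ┃       
edium  │1007│2024-04-07             ┃       ┃       
ritical│1008│2024-01-18             ┃       ┃       
ritical│1009│2024-05-22             ┃       ┃       
━━━━━━━━━━━━━━━━━━━━━━┓             ┃       ┃       
nesweeper             ┃             ┃       ┃       
──────────────────────┨             ┃       ┃       
■■■■■■■               ┃             ┃       ┃       
■■■■■■■               ┃━━━━━━━━━━━━━┛       ┃       
■■■■■■■               ┃                     ┃       
■■■■■■■               ┃                     ┃       


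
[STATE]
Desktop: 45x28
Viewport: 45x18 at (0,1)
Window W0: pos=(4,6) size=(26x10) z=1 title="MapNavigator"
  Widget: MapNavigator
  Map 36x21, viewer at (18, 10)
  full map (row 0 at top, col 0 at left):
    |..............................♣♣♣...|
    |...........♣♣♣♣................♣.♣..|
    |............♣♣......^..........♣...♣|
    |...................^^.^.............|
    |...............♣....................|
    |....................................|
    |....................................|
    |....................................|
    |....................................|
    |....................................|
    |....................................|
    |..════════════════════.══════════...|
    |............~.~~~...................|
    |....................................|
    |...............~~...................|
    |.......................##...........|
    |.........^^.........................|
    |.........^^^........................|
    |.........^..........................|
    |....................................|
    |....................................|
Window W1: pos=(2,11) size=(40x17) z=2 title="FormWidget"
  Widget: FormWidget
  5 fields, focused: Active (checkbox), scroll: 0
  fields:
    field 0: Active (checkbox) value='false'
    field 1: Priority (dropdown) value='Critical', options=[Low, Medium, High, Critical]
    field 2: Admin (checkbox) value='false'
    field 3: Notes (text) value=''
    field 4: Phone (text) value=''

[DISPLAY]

                                             
                                             
                                             
                                             
                                             
    ┏━━━━━━━━━━━━━━━━━━━━━━━━┓               
    ┃ MapNavigator           ┃               
    ┠────────────────────────┨               
    ┃........................┃               
    ┃........................┃               
  ┏━━━━━━━━━━━━━━━━━━━━━━━━━━━━━━━━━━━━━━┓   
  ┃ FormWidget                           ┃   
  ┠──────────────────────────────────────┨   
  ┃> Active:     [ ]                     ┃   
  ┃  Priority:   [Critical             ▼]┃   
  ┃  Admin:      [ ]                     ┃   
  ┃  Notes:      [                      ]┃   
  ┃  Phone:      [                      ]┃   


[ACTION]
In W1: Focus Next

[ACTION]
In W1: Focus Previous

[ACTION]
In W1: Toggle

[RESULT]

                                             
                                             
                                             
                                             
                                             
    ┏━━━━━━━━━━━━━━━━━━━━━━━━┓               
    ┃ MapNavigator           ┃               
    ┠────────────────────────┨               
    ┃........................┃               
    ┃........................┃               
  ┏━━━━━━━━━━━━━━━━━━━━━━━━━━━━━━━━━━━━━━┓   
  ┃ FormWidget                           ┃   
  ┠──────────────────────────────────────┨   
  ┃> Active:     [x]                     ┃   
  ┃  Priority:   [Critical             ▼]┃   
  ┃  Admin:      [ ]                     ┃   
  ┃  Notes:      [                      ]┃   
  ┃  Phone:      [                      ]┃   


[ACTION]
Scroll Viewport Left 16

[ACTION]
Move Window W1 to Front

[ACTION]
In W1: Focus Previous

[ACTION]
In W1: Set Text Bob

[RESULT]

                                             
                                             
                                             
                                             
                                             
    ┏━━━━━━━━━━━━━━━━━━━━━━━━┓               
    ┃ MapNavigator           ┃               
    ┠────────────────────────┨               
    ┃........................┃               
    ┃........................┃               
  ┏━━━━━━━━━━━━━━━━━━━━━━━━━━━━━━━━━━━━━━┓   
  ┃ FormWidget                           ┃   
  ┠──────────────────────────────────────┨   
  ┃  Active:     [x]                     ┃   
  ┃  Priority:   [Critical             ▼]┃   
  ┃  Admin:      [ ]                     ┃   
  ┃  Notes:      [                      ]┃   
  ┃> Phone:      [Bob                   ]┃   
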